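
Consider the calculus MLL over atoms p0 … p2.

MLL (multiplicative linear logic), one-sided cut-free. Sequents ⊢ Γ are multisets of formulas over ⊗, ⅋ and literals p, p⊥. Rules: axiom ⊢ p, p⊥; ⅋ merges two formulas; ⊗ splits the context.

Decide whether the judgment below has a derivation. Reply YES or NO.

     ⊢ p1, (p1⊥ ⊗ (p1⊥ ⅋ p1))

Derivation trace:
[⊗]  ⊢ p1, (p1⊥ ⊗ (p1⊥ ⅋ p1))
  [Ax]  ⊢ p1, p1⊥
  [⅋]  ⊢ (p1⊥ ⅋ p1)
    [Ax]  ⊢ p1, p1⊥

Result: YES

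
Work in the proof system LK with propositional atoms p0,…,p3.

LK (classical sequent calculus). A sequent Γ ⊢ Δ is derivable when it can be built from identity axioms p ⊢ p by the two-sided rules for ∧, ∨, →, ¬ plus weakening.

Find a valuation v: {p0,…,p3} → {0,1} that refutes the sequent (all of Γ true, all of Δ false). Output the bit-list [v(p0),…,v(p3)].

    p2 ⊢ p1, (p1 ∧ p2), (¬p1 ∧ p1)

Truth-table refutation:
  v=0000: Γ:[p2=F] Δ:[p1=F, (p1 ∧ p2)=F, (¬p1 ∧ p1)=F] refutes=False
  v=0001: Γ:[p2=F] Δ:[p1=F, (p1 ∧ p2)=F, (¬p1 ∧ p1)=F] refutes=False
  v=0010: Γ:[p2=T] Δ:[p1=F, (p1 ∧ p2)=F, (¬p1 ∧ p1)=F] refutes=True  ← countermodel

Result: [0, 0, 1, 0]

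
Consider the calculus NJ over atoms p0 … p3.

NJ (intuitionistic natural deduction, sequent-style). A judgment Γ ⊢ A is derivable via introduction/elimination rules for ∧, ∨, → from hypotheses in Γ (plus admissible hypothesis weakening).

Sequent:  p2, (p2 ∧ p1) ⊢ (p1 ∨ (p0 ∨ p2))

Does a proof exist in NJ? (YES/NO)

Derivation (root first):
[∨I₂] p2, (p2 ∧ p1) ⊢ (p1 ∨ (p0 ∨ p2))
  [Wk] p2, (p2 ∧ p1) ⊢ (p0 ∨ p2)
    [∨I₂] p2 ⊢ (p0 ∨ p2)
      [Ax] p2 ⊢ p2

Result: YES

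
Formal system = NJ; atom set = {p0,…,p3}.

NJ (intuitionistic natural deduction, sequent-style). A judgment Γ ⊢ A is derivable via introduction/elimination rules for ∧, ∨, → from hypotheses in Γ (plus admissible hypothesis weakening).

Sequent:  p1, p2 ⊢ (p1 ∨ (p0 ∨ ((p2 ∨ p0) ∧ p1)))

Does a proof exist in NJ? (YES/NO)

Proof tree:
[∨I₂] p1, p2 ⊢ (p1 ∨ (p0 ∨ ((p2 ∨ p0) ∧ p1)))
  [∨I₂] p1, p2 ⊢ (p0 ∨ ((p2 ∨ p0) ∧ p1))
    [∧I] p1, p2 ⊢ ((p2 ∨ p0) ∧ p1)
      [∨I₁] p2 ⊢ (p2 ∨ p0)
        [Ax] p2 ⊢ p2
      [Ax] p1 ⊢ p1

Result: YES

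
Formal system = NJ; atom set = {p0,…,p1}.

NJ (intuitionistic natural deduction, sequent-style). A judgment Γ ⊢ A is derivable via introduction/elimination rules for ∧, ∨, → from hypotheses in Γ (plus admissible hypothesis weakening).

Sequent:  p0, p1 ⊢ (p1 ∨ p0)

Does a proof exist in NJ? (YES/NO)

Derivation trace:
[∨I₂] p0, p1 ⊢ (p1 ∨ p0)
  [Wk] p0, p1 ⊢ p0
    [Ax] p0 ⊢ p0

Result: YES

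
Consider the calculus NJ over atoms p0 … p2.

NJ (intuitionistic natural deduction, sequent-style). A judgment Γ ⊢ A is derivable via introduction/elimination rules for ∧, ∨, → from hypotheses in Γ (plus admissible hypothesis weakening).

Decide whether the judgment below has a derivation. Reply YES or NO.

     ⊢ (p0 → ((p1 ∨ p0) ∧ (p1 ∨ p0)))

Derivation (root first):
[→I]  ⊢ (p0 → ((p1 ∨ p0) ∧ (p1 ∨ p0)))
  [∧I] p0 ⊢ ((p1 ∨ p0) ∧ (p1 ∨ p0))
    [∨I₂] p0 ⊢ (p1 ∨ p0)
      [Ax] p0 ⊢ p0
    [∨I₂] p0 ⊢ (p1 ∨ p0)
      [Ax] p0 ⊢ p0

Result: YES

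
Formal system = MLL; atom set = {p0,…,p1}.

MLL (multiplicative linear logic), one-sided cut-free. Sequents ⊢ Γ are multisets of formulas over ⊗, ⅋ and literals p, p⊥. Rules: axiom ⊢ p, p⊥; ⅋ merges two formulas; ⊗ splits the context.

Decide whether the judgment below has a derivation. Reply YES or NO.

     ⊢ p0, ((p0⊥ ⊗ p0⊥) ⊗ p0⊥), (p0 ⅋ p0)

Proof tree:
[⅋]  ⊢ p0, ((p0⊥ ⊗ p0⊥) ⊗ p0⊥), (p0 ⅋ p0)
  [⊗]  ⊢ p0, p0, p0, ((p0⊥ ⊗ p0⊥) ⊗ p0⊥)
    [⊗]  ⊢ p0, p0, (p0⊥ ⊗ p0⊥)
      [Ax]  ⊢ p0, p0⊥
      [Ax]  ⊢ p0, p0⊥
    [Ax]  ⊢ p0, p0⊥

Result: YES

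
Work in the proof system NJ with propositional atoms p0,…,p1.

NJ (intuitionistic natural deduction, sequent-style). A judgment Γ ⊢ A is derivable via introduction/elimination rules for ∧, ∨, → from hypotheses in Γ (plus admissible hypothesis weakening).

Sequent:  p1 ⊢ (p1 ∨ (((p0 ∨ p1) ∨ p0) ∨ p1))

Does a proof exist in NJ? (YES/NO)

Derivation trace:
[∨I₂] p1 ⊢ (p1 ∨ (((p0 ∨ p1) ∨ p0) ∨ p1))
  [∨I₁] p1 ⊢ (((p0 ∨ p1) ∨ p0) ∨ p1)
    [∨I₁] p1 ⊢ ((p0 ∨ p1) ∨ p0)
      [∨I₂] p1 ⊢ (p0 ∨ p1)
        [Ax] p1 ⊢ p1

Result: YES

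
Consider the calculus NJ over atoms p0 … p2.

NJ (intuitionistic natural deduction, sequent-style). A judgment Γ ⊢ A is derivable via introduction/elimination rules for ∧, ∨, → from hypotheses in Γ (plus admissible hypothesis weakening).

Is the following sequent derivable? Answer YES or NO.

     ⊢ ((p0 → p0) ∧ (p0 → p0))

Proof tree:
[∧I]  ⊢ ((p0 → p0) ∧ (p0 → p0))
  [→I]  ⊢ (p0 → p0)
    [Ax] p0 ⊢ p0
  [→I]  ⊢ (p0 → p0)
    [Ax] p0 ⊢ p0

Result: YES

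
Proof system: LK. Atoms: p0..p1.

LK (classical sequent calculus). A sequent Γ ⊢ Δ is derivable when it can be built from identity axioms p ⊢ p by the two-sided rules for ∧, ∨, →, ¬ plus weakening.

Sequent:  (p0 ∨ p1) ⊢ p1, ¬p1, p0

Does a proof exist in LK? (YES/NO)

Derivation trace:
[∨L] (p0 ∨ p1) ⊢ p1, ¬p1, p0
  [Ax] p0 ⊢ p0
  [WL] p1 ⊢ p1, ¬p1
    [¬R]  ⊢ p1, ¬p1
      [Ax] p1 ⊢ p1

Result: YES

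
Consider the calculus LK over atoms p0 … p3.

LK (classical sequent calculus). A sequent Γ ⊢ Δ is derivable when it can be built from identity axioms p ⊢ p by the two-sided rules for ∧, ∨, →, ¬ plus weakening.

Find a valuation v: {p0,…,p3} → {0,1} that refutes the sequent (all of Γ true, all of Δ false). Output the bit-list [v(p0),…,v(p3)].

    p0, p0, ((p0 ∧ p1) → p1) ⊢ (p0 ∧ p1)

Search for a countermodel by truth-table:
  v=0000: Γ:[p0=F, p0=F, ((p0 ∧ p1) → p1)=T] Δ:[(p0 ∧ p1)=F] refutes=False
  v=0001: Γ:[p0=F, p0=F, ((p0 ∧ p1) → p1)=T] Δ:[(p0 ∧ p1)=F] refutes=False
  v=0010: Γ:[p0=F, p0=F, ((p0 ∧ p1) → p1)=T] Δ:[(p0 ∧ p1)=F] refutes=False
  v=0011: Γ:[p0=F, p0=F, ((p0 ∧ p1) → p1)=T] Δ:[(p0 ∧ p1)=F] refutes=False
  v=0100: Γ:[p0=F, p0=F, ((p0 ∧ p1) → p1)=T] Δ:[(p0 ∧ p1)=F] refutes=False
  v=0101: Γ:[p0=F, p0=F, ((p0 ∧ p1) → p1)=T] Δ:[(p0 ∧ p1)=F] refutes=False
  v=0110: Γ:[p0=F, p0=F, ((p0 ∧ p1) → p1)=T] Δ:[(p0 ∧ p1)=F] refutes=False
  v=0111: Γ:[p0=F, p0=F, ((p0 ∧ p1) → p1)=T] Δ:[(p0 ∧ p1)=F] refutes=False
  v=1000: Γ:[p0=T, p0=T, ((p0 ∧ p1) → p1)=T] Δ:[(p0 ∧ p1)=F] refutes=True  ← countermodel

Result: [1, 0, 0, 0]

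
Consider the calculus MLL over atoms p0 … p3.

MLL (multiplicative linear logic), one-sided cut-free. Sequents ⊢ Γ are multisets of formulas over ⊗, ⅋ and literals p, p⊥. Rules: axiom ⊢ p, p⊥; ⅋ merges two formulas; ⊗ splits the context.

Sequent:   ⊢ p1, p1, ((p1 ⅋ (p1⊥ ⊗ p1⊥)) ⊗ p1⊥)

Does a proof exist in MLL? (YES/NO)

Proof tree:
[⊗]  ⊢ p1, p1, ((p1 ⅋ (p1⊥ ⊗ p1⊥)) ⊗ p1⊥)
  [⅋]  ⊢ p1, (p1 ⅋ (p1⊥ ⊗ p1⊥))
    [⊗]  ⊢ p1, p1, (p1⊥ ⊗ p1⊥)
      [Ax]  ⊢ p1, p1⊥
      [Ax]  ⊢ p1, p1⊥
  [Ax]  ⊢ p1, p1⊥

Result: YES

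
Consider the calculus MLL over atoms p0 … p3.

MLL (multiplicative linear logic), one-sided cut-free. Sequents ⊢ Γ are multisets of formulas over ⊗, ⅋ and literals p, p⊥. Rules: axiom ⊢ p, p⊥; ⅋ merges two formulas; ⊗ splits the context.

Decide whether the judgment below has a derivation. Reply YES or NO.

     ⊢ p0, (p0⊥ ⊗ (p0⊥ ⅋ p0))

Derivation trace:
[⊗]  ⊢ p0, (p0⊥ ⊗ (p0⊥ ⅋ p0))
  [Ax]  ⊢ p0, p0⊥
  [⅋]  ⊢ (p0⊥ ⅋ p0)
    [Ax]  ⊢ p0, p0⊥

Result: YES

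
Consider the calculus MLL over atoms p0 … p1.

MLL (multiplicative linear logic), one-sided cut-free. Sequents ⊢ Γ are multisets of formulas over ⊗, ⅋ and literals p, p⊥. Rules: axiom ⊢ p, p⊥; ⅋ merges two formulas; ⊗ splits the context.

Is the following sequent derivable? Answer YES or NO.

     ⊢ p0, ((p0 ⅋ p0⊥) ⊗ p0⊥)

Derivation trace:
[⊗]  ⊢ p0, ((p0 ⅋ p0⊥) ⊗ p0⊥)
  [⅋]  ⊢ (p0 ⅋ p0⊥)
    [Ax]  ⊢ p0, p0⊥
  [Ax]  ⊢ p0, p0⊥

Result: YES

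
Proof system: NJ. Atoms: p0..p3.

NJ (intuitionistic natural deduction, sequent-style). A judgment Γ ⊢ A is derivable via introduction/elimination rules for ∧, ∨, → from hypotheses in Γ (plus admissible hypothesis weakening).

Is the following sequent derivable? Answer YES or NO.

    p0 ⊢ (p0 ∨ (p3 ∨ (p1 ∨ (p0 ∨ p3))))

Derivation trace:
[∨I₂] p0 ⊢ (p0 ∨ (p3 ∨ (p1 ∨ (p0 ∨ p3))))
  [∨I₂] p0 ⊢ (p3 ∨ (p1 ∨ (p0 ∨ p3)))
    [∨I₂] p0 ⊢ (p1 ∨ (p0 ∨ p3))
      [∨I₁] p0 ⊢ (p0 ∨ p3)
        [Ax] p0 ⊢ p0

Result: YES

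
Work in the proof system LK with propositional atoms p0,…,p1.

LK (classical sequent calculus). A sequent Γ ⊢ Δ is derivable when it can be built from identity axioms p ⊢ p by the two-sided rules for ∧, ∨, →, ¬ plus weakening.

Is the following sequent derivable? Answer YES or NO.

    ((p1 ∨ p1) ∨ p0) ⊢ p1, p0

Derivation trace:
[∨L] ((p1 ∨ p1) ∨ p0) ⊢ p1, p0
  [∨L] (p1 ∨ p1) ⊢ p1
    [Ax] p1 ⊢ p1
    [Ax] p1 ⊢ p1
  [Ax] p0 ⊢ p0

Result: YES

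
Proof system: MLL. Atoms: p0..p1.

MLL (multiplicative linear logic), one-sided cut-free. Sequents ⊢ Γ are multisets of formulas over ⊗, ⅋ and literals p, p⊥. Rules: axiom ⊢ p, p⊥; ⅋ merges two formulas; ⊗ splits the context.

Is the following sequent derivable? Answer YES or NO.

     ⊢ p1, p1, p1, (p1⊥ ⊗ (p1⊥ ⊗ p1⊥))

Proof tree:
[⊗]  ⊢ p1, p1, p1, (p1⊥ ⊗ (p1⊥ ⊗ p1⊥))
  [Ax]  ⊢ p1, p1⊥
  [⊗]  ⊢ p1, p1, (p1⊥ ⊗ p1⊥)
    [Ax]  ⊢ p1, p1⊥
    [Ax]  ⊢ p1, p1⊥

Result: YES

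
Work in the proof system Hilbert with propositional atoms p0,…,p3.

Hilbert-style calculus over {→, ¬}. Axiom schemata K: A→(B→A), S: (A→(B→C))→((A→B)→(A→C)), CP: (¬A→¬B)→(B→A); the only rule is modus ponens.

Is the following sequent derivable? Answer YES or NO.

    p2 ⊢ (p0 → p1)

Search for a countermodel by truth-table:
  v=0000: Γ:[p2=F] Δ:[(p0 → p1)=T] refutes=False
  v=0001: Γ:[p2=F] Δ:[(p0 → p1)=T] refutes=False
  v=0010: Γ:[p2=T] Δ:[(p0 → p1)=T] refutes=False
  v=0011: Γ:[p2=T] Δ:[(p0 → p1)=T] refutes=False
  v=0100: Γ:[p2=F] Δ:[(p0 → p1)=T] refutes=False
  v=0101: Γ:[p2=F] Δ:[(p0 → p1)=T] refutes=False
  v=0110: Γ:[p2=T] Δ:[(p0 → p1)=T] refutes=False
  v=0111: Γ:[p2=T] Δ:[(p0 → p1)=T] refutes=False
  v=1000: Γ:[p2=F] Δ:[(p0 → p1)=F] refutes=False
  v=1001: Γ:[p2=F] Δ:[(p0 → p1)=F] refutes=False
  v=1010: Γ:[p2=T] Δ:[(p0 → p1)=F] refutes=True  ← countermodel

Result: NO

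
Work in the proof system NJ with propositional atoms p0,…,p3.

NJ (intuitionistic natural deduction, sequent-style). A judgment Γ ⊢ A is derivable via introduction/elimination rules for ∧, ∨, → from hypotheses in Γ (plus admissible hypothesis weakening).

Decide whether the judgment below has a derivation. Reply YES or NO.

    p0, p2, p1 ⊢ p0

Proof tree:
[Wk] p0, p2, p1 ⊢ p0
  [Wk] p0, p2 ⊢ p0
    [Ax] p0 ⊢ p0

Result: YES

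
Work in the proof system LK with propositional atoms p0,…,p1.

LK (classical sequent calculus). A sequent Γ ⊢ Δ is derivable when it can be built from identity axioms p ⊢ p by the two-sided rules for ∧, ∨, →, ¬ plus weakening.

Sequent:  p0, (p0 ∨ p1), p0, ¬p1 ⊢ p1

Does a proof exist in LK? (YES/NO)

Search for a countermodel by truth-table:
  v=00: Γ:[p0=F, (p0 ∨ p1)=F, p0=F, ¬p1=T] Δ:[p1=F] refutes=False
  v=01: Γ:[p0=F, (p0 ∨ p1)=T, p0=F, ¬p1=F] Δ:[p1=T] refutes=False
  v=10: Γ:[p0=T, (p0 ∨ p1)=T, p0=T, ¬p1=T] Δ:[p1=F] refutes=True  ← countermodel

Result: NO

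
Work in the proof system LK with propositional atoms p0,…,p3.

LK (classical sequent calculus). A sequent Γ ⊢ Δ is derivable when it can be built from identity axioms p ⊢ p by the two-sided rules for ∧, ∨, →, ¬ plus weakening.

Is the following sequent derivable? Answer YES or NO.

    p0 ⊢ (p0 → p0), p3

Derivation trace:
[WR] p0 ⊢ (p0 → p0), p3
  [WL] p0 ⊢ (p0 → p0)
    [→R]  ⊢ (p0 → p0)
      [Ax] p0 ⊢ p0

Result: YES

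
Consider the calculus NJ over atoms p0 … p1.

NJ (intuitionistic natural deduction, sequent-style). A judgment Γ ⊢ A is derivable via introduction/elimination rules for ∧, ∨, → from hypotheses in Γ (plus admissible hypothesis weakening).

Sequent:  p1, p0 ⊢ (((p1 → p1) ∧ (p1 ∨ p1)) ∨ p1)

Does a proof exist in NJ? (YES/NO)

Derivation (root first):
[∨I₁] p1, p0 ⊢ (((p1 → p1) ∧ (p1 ∨ p1)) ∨ p1)
  [∧I] p1, p0 ⊢ ((p1 → p1) ∧ (p1 ∨ p1))
    [Wk] p0 ⊢ (p1 → p1)
      [→I]  ⊢ (p1 → p1)
        [Ax] p1 ⊢ p1
    [∨I₁] p1 ⊢ (p1 ∨ p1)
      [Ax] p1 ⊢ p1

Result: YES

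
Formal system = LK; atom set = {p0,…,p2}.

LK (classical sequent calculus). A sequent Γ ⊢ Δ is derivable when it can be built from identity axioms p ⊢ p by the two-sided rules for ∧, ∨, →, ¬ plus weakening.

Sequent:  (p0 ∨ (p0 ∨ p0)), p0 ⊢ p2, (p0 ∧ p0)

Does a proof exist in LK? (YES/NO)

Derivation trace:
[∧R] (p0 ∨ (p0 ∨ p0)), p0 ⊢ p2, (p0 ∧ p0)
  [∨L] (p0 ∨ (p0 ∨ p0)) ⊢ p2, p0
    [WR] p0 ⊢ p0, p2
      [Ax] p0 ⊢ p0
    [∨L] (p0 ∨ p0) ⊢ p0
      [Ax] p0 ⊢ p0
      [Ax] p0 ⊢ p0
  [Ax] p0 ⊢ p0

Result: YES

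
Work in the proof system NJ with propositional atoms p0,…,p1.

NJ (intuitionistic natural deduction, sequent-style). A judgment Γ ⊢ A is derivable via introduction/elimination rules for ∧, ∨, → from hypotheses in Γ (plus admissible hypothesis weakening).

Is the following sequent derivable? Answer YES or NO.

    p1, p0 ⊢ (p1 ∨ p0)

Derivation (root first):
[Wk] p1, p0 ⊢ (p1 ∨ p0)
  [∨I₁] p1 ⊢ (p1 ∨ p0)
    [Ax] p1 ⊢ p1

Result: YES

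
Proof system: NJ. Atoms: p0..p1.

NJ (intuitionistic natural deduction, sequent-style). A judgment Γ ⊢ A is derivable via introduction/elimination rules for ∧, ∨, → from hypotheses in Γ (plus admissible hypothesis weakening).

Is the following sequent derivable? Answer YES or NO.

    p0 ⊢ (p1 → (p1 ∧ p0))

Proof tree:
[→I] p0 ⊢ (p1 → (p1 ∧ p0))
  [∧I] p1, p0 ⊢ (p1 ∧ p0)
    [Ax] p1 ⊢ p1
    [Ax] p0 ⊢ p0

Result: YES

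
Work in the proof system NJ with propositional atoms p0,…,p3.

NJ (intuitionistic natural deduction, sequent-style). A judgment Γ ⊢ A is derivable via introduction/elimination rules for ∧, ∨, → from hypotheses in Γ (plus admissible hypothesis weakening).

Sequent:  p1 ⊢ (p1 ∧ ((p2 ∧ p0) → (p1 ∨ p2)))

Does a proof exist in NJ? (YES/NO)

Derivation (root first):
[∧I] p1 ⊢ (p1 ∧ ((p2 ∧ p0) → (p1 ∨ p2)))
  [Ax] p1 ⊢ p1
  [→I] p1 ⊢ ((p2 ∧ p0) → (p1 ∨ p2))
    [∨I₁] p1, (p2 ∧ p0) ⊢ (p1 ∨ p2)
      [Wk] p1, (p2 ∧ p0) ⊢ p1
        [Ax] p1 ⊢ p1

Result: YES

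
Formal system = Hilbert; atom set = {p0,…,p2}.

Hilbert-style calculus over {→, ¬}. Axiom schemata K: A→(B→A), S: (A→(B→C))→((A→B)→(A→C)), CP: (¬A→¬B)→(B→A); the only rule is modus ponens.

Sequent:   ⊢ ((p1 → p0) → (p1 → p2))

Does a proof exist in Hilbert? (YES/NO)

Enumerate valuations to refute Γ ⊢ Δ:
  v=000: Γ:[] Δ:[((p1 → p0) → (p1 → p2))=T] refutes=False
  v=001: Γ:[] Δ:[((p1 → p0) → (p1 → p2))=T] refutes=False
  v=010: Γ:[] Δ:[((p1 → p0) → (p1 → p2))=T] refutes=False
  v=011: Γ:[] Δ:[((p1 → p0) → (p1 → p2))=T] refutes=False
  v=100: Γ:[] Δ:[((p1 → p0) → (p1 → p2))=T] refutes=False
  v=101: Γ:[] Δ:[((p1 → p0) → (p1 → p2))=T] refutes=False
  v=110: Γ:[] Δ:[((p1 → p0) → (p1 → p2))=F] refutes=True  ← countermodel

Result: NO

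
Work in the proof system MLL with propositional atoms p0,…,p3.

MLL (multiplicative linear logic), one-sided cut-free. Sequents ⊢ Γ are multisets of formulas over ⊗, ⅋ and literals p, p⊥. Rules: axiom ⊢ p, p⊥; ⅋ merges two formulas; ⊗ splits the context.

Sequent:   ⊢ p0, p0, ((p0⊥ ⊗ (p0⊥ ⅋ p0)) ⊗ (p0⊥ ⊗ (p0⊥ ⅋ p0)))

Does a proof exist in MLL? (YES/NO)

Derivation trace:
[⊗]  ⊢ p0, p0, ((p0⊥ ⊗ (p0⊥ ⅋ p0)) ⊗ (p0⊥ ⊗ (p0⊥ ⅋ p0)))
  [⊗]  ⊢ p0, (p0⊥ ⊗ (p0⊥ ⅋ p0))
    [Ax]  ⊢ p0, p0⊥
    [⅋]  ⊢ (p0⊥ ⅋ p0)
      [Ax]  ⊢ p0, p0⊥
  [⊗]  ⊢ p0, (p0⊥ ⊗ (p0⊥ ⅋ p0))
    [Ax]  ⊢ p0, p0⊥
    [⅋]  ⊢ (p0⊥ ⅋ p0)
      [Ax]  ⊢ p0, p0⊥

Result: YES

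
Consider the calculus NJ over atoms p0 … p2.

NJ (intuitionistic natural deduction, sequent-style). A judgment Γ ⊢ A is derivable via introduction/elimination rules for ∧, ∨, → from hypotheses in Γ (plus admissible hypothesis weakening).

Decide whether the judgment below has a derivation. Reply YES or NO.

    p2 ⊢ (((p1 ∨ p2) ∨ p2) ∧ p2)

Derivation (root first):
[∧I] p2 ⊢ (((p1 ∨ p2) ∨ p2) ∧ p2)
  [∨I₁] p2 ⊢ ((p1 ∨ p2) ∨ p2)
    [∨I₂] p2 ⊢ (p1 ∨ p2)
      [Ax] p2 ⊢ p2
  [Ax] p2 ⊢ p2

Result: YES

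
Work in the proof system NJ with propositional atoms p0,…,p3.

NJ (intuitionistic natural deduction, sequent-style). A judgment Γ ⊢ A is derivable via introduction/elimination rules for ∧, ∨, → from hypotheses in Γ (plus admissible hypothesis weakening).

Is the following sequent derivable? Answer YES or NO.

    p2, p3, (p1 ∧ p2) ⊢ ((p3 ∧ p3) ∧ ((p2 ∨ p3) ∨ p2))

Proof tree:
[∧I] p2, p3, (p1 ∧ p2) ⊢ ((p3 ∧ p3) ∧ ((p2 ∨ p3) ∨ p2))
  [∧I] p3 ⊢ (p3 ∧ p3)
    [Ax] p3 ⊢ p3
    [Ax] p3 ⊢ p3
  [∨I₁] p2, (p1 ∧ p2) ⊢ ((p2 ∨ p3) ∨ p2)
    [Wk] p2, (p1 ∧ p2) ⊢ (p2 ∨ p3)
      [∨I₁] p2 ⊢ (p2 ∨ p3)
        [Ax] p2 ⊢ p2

Result: YES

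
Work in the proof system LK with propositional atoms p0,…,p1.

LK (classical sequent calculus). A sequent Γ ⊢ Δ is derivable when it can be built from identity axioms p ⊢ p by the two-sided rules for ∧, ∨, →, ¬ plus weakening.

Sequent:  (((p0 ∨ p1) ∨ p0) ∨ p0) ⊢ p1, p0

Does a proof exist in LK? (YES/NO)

Derivation (root first):
[∨L] (((p0 ∨ p1) ∨ p0) ∨ p0) ⊢ p1, p0
  [∨L] ((p0 ∨ p1) ∨ p0) ⊢ p1, p0
    [∨L] (p0 ∨ p1) ⊢ p1, p0
      [Ax] p0 ⊢ p0
      [Ax] p1 ⊢ p1
    [Ax] p0 ⊢ p0
  [Ax] p0 ⊢ p0

Result: YES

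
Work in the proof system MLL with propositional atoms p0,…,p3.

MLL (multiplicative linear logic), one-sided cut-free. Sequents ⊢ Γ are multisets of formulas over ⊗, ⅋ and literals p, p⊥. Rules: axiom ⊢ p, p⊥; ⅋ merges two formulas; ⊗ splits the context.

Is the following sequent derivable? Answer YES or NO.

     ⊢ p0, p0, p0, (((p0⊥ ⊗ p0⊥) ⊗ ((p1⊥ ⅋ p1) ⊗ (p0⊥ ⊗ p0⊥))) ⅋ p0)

Proof tree:
[⅋]  ⊢ p0, p0, p0, (((p0⊥ ⊗ p0⊥) ⊗ ((p1⊥ ⅋ p1) ⊗ (p0⊥ ⊗ p0⊥))) ⅋ p0)
  [⊗]  ⊢ p0, p0, p0, p0, ((p0⊥ ⊗ p0⊥) ⊗ ((p1⊥ ⅋ p1) ⊗ (p0⊥ ⊗ p0⊥)))
    [⊗]  ⊢ p0, p0, (p0⊥ ⊗ p0⊥)
      [Ax]  ⊢ p0, p0⊥
      [Ax]  ⊢ p0, p0⊥
    [⊗]  ⊢ p0, p0, ((p1⊥ ⅋ p1) ⊗ (p0⊥ ⊗ p0⊥))
      [⅋]  ⊢ (p1⊥ ⅋ p1)
        [Ax]  ⊢ p1, p1⊥
      [⊗]  ⊢ p0, p0, (p0⊥ ⊗ p0⊥)
        [Ax]  ⊢ p0, p0⊥
        [Ax]  ⊢ p0, p0⊥

Result: YES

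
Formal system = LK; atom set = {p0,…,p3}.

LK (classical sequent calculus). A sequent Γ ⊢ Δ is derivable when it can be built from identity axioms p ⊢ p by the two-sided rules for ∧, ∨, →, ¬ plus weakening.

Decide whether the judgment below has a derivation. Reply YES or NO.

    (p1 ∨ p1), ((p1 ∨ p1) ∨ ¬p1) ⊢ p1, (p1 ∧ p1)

Proof tree:
[∨L] (p1 ∨ p1), ((p1 ∨ p1) ∨ ¬p1) ⊢ p1, (p1 ∧ p1)
  [∨L] (p1 ∨ p1) ⊢ p1, (p1 ∧ p1)
    [∧R] p1 ⊢ (p1 ∧ p1)
      [Ax] p1 ⊢ p1
      [Ax] p1 ⊢ p1
    [Ax] p1 ⊢ p1
  [¬L] (p1 ∨ p1), ¬p1 ⊢ (p1 ∧ p1)
    [∨L] (p1 ∨ p1) ⊢ p1, (p1 ∧ p1)
      [∧R] p1 ⊢ (p1 ∧ p1)
        [Ax] p1 ⊢ p1
        [Ax] p1 ⊢ p1
      [Ax] p1 ⊢ p1

Result: YES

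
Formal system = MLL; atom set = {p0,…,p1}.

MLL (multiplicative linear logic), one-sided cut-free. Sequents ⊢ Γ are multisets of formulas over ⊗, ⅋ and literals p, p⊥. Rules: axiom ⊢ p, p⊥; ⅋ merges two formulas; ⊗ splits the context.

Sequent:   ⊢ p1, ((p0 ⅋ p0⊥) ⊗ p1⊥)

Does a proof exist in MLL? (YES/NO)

Derivation (root first):
[⊗]  ⊢ p1, ((p0 ⅋ p0⊥) ⊗ p1⊥)
  [⅋]  ⊢ (p0 ⅋ p0⊥)
    [Ax]  ⊢ p0, p0⊥
  [Ax]  ⊢ p1, p1⊥

Result: YES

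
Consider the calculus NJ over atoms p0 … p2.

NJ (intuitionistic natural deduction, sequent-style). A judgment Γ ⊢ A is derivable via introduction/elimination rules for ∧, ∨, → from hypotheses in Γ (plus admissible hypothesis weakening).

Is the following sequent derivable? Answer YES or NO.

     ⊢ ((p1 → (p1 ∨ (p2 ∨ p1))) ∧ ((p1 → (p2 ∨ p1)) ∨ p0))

Derivation trace:
[∧I]  ⊢ ((p1 → (p1 ∨ (p2 ∨ p1))) ∧ ((p1 → (p2 ∨ p1)) ∨ p0))
  [→I]  ⊢ (p1 → (p1 ∨ (p2 ∨ p1)))
    [∨I₂] p1 ⊢ (p1 ∨ (p2 ∨ p1))
      [∨I₂] p1 ⊢ (p2 ∨ p1)
        [Ax] p1 ⊢ p1
  [∨I₁]  ⊢ ((p1 → (p2 ∨ p1)) ∨ p0)
    [→I]  ⊢ (p1 → (p2 ∨ p1))
      [∨I₂] p1 ⊢ (p2 ∨ p1)
        [Ax] p1 ⊢ p1

Result: YES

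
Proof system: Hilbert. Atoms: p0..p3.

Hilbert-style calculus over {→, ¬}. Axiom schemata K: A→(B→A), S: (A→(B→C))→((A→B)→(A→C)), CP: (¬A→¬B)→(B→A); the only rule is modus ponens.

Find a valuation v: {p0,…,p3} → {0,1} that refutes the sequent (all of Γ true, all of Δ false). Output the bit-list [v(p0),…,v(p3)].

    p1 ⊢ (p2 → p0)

Enumerate valuations to refute Γ ⊢ Δ:
  v=0000: Γ:[p1=F] Δ:[(p2 → p0)=T] refutes=False
  v=0001: Γ:[p1=F] Δ:[(p2 → p0)=T] refutes=False
  v=0010: Γ:[p1=F] Δ:[(p2 → p0)=F] refutes=False
  v=0011: Γ:[p1=F] Δ:[(p2 → p0)=F] refutes=False
  v=0100: Γ:[p1=T] Δ:[(p2 → p0)=T] refutes=False
  v=0101: Γ:[p1=T] Δ:[(p2 → p0)=T] refutes=False
  v=0110: Γ:[p1=T] Δ:[(p2 → p0)=F] refutes=True  ← countermodel

Result: [0, 1, 1, 0]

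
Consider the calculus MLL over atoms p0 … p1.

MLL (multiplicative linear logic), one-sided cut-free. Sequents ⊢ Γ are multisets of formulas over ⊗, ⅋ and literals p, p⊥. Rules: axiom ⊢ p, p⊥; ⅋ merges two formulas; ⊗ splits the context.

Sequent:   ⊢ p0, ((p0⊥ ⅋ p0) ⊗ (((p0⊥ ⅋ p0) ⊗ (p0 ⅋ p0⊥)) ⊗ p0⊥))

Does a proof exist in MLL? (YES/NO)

Proof tree:
[⊗]  ⊢ p0, ((p0⊥ ⅋ p0) ⊗ (((p0⊥ ⅋ p0) ⊗ (p0 ⅋ p0⊥)) ⊗ p0⊥))
  [⅋]  ⊢ (p0⊥ ⅋ p0)
    [Ax]  ⊢ p0, p0⊥
  [⊗]  ⊢ p0, (((p0⊥ ⅋ p0) ⊗ (p0 ⅋ p0⊥)) ⊗ p0⊥)
    [⊗]  ⊢ ((p0⊥ ⅋ p0) ⊗ (p0 ⅋ p0⊥))
      [⅋]  ⊢ (p0⊥ ⅋ p0)
        [Ax]  ⊢ p0, p0⊥
      [⅋]  ⊢ (p0 ⅋ p0⊥)
        [Ax]  ⊢ p0, p0⊥
    [Ax]  ⊢ p0, p0⊥

Result: YES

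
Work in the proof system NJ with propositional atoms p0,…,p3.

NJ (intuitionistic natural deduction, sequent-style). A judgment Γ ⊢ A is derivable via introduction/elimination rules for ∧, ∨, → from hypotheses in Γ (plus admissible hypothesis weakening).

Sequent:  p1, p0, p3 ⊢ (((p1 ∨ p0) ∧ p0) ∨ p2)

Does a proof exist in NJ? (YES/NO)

Derivation (root first):
[∨I₁] p1, p0, p3 ⊢ (((p1 ∨ p0) ∧ p0) ∨ p2)
  [Wk] p1, p0, p3 ⊢ ((p1 ∨ p0) ∧ p0)
    [∧I] p1, p0 ⊢ ((p1 ∨ p0) ∧ p0)
      [∨I₁] p1 ⊢ (p1 ∨ p0)
        [Ax] p1 ⊢ p1
      [Ax] p0 ⊢ p0

Result: YES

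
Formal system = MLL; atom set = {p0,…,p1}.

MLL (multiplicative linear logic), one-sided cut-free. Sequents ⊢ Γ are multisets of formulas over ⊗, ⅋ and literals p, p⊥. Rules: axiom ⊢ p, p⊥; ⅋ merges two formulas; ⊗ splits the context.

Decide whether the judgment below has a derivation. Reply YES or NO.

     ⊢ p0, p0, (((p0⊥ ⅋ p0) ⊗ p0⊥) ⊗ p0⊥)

Derivation trace:
[⊗]  ⊢ p0, p0, (((p0⊥ ⅋ p0) ⊗ p0⊥) ⊗ p0⊥)
  [⊗]  ⊢ p0, ((p0⊥ ⅋ p0) ⊗ p0⊥)
    [⅋]  ⊢ (p0⊥ ⅋ p0)
      [Ax]  ⊢ p0, p0⊥
    [Ax]  ⊢ p0, p0⊥
  [Ax]  ⊢ p0, p0⊥

Result: YES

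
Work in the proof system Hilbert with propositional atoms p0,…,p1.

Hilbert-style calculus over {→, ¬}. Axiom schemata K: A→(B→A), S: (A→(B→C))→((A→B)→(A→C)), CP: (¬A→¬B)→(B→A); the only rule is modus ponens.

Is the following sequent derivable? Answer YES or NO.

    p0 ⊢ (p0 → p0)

Proof tree:
[MP] p0 ⊢ (p0 → p0)
  [K]  ⊢ (p0 → (p0 → p0))
  [MP] p0 ⊢ p0
    [MP] p0 ⊢ (p0 → p0)
      [MP]  ⊢ ((p0 → p0) → (p0 → p0))
        [S]  ⊢ ((p0 → (p0 → p0)) → ((p0 → p0) → (p0 → p0)))
        [K]  ⊢ (p0 → (p0 → p0))
      [MP] p0 ⊢ (p0 → p0)
        [K]  ⊢ (p0 → (p0 → p0))
        [Hyp] p0 ⊢ p0
    [Hyp] p0 ⊢ p0

Result: YES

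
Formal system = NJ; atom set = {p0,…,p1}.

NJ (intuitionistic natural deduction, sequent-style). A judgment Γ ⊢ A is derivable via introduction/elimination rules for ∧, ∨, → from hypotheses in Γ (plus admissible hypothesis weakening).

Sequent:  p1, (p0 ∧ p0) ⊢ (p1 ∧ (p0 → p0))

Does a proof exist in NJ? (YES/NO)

Derivation trace:
[Wk] p1, (p0 ∧ p0) ⊢ (p1 ∧ (p0 → p0))
  [∧I] p1 ⊢ (p1 ∧ (p0 → p0))
    [Ax] p1 ⊢ p1
    [→I]  ⊢ (p0 → p0)
      [Ax] p0 ⊢ p0

Result: YES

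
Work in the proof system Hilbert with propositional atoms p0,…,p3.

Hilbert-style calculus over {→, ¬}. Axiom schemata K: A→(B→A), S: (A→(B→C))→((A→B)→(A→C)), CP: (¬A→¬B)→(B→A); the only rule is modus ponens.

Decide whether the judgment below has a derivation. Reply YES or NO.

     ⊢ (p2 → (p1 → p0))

Enumerate valuations to refute Γ ⊢ Δ:
  v=0000: Γ:[] Δ:[(p2 → (p1 → p0))=T] refutes=False
  v=0001: Γ:[] Δ:[(p2 → (p1 → p0))=T] refutes=False
  v=0010: Γ:[] Δ:[(p2 → (p1 → p0))=T] refutes=False
  v=0011: Γ:[] Δ:[(p2 → (p1 → p0))=T] refutes=False
  v=0100: Γ:[] Δ:[(p2 → (p1 → p0))=T] refutes=False
  v=0101: Γ:[] Δ:[(p2 → (p1 → p0))=T] refutes=False
  v=0110: Γ:[] Δ:[(p2 → (p1 → p0))=F] refutes=True  ← countermodel

Result: NO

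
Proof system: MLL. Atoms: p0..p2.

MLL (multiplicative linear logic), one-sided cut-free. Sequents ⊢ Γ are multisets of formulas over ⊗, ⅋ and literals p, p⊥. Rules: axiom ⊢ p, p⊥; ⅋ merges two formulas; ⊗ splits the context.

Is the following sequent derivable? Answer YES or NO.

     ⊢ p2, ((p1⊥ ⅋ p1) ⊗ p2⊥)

Derivation (root first):
[⊗]  ⊢ p2, ((p1⊥ ⅋ p1) ⊗ p2⊥)
  [⅋]  ⊢ (p1⊥ ⅋ p1)
    [Ax]  ⊢ p1, p1⊥
  [Ax]  ⊢ p2, p2⊥

Result: YES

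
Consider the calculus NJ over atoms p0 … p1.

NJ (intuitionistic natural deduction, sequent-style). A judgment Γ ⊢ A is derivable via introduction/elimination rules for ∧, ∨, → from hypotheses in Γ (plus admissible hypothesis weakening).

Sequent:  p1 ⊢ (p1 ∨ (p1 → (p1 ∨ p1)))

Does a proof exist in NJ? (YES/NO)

Derivation trace:
[∨I₂] p1 ⊢ (p1 ∨ (p1 → (p1 ∨ p1)))
  [Wk] p1 ⊢ (p1 → (p1 ∨ p1))
    [→I]  ⊢ (p1 → (p1 ∨ p1))
      [∨I₁] p1 ⊢ (p1 ∨ p1)
        [Ax] p1 ⊢ p1

Result: YES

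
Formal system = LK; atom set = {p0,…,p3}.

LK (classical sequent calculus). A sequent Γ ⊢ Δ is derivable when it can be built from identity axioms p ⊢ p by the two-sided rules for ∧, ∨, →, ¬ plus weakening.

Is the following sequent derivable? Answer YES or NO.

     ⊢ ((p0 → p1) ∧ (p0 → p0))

Search for a countermodel by truth-table:
  v=0000: Γ:[] Δ:[((p0 → p1) ∧ (p0 → p0))=T] refutes=False
  v=0001: Γ:[] Δ:[((p0 → p1) ∧ (p0 → p0))=T] refutes=False
  v=0010: Γ:[] Δ:[((p0 → p1) ∧ (p0 → p0))=T] refutes=False
  v=0011: Γ:[] Δ:[((p0 → p1) ∧ (p0 → p0))=T] refutes=False
  v=0100: Γ:[] Δ:[((p0 → p1) ∧ (p0 → p0))=T] refutes=False
  v=0101: Γ:[] Δ:[((p0 → p1) ∧ (p0 → p0))=T] refutes=False
  v=0110: Γ:[] Δ:[((p0 → p1) ∧ (p0 → p0))=T] refutes=False
  v=0111: Γ:[] Δ:[((p0 → p1) ∧ (p0 → p0))=T] refutes=False
  v=1000: Γ:[] Δ:[((p0 → p1) ∧ (p0 → p0))=F] refutes=True  ← countermodel

Result: NO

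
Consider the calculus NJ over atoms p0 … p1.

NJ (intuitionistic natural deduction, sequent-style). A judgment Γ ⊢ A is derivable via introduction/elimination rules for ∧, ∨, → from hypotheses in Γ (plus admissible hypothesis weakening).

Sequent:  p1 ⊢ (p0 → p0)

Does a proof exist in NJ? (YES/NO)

Derivation trace:
[→I] p1 ⊢ (p0 → p0)
  [Wk] p0, p1 ⊢ p0
    [Ax] p0 ⊢ p0

Result: YES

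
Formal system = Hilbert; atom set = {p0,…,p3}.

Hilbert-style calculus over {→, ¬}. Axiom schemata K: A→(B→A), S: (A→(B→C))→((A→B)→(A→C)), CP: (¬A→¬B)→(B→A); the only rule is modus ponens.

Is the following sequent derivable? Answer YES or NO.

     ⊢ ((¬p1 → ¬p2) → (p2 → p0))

Search for a countermodel by truth-table:
  v=0000: Γ:[] Δ:[((¬p1 → ¬p2) → (p2 → p0))=T] refutes=False
  v=0001: Γ:[] Δ:[((¬p1 → ¬p2) → (p2 → p0))=T] refutes=False
  v=0010: Γ:[] Δ:[((¬p1 → ¬p2) → (p2 → p0))=T] refutes=False
  v=0011: Γ:[] Δ:[((¬p1 → ¬p2) → (p2 → p0))=T] refutes=False
  v=0100: Γ:[] Δ:[((¬p1 → ¬p2) → (p2 → p0))=T] refutes=False
  v=0101: Γ:[] Δ:[((¬p1 → ¬p2) → (p2 → p0))=T] refutes=False
  v=0110: Γ:[] Δ:[((¬p1 → ¬p2) → (p2 → p0))=F] refutes=True  ← countermodel

Result: NO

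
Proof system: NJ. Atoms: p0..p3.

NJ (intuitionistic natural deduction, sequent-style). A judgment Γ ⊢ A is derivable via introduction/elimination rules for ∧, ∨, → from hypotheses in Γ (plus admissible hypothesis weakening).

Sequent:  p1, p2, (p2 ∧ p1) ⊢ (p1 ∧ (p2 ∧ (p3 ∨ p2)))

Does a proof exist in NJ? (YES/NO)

Proof tree:
[∧I] p1, p2, (p2 ∧ p1) ⊢ (p1 ∧ (p2 ∧ (p3 ∨ p2)))
  [Wk] p1, (p2 ∧ p1) ⊢ p1
    [Ax] p1 ⊢ p1
  [∧I] p2 ⊢ (p2 ∧ (p3 ∨ p2))
    [Ax] p2 ⊢ p2
    [∨I₂] p2 ⊢ (p3 ∨ p2)
      [Ax] p2 ⊢ p2

Result: YES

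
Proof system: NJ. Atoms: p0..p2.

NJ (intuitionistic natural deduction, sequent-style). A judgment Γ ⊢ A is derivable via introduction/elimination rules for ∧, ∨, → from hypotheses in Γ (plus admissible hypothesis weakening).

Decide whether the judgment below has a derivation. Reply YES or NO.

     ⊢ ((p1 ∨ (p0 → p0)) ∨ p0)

Derivation (root first):
[∨I₁]  ⊢ ((p1 ∨ (p0 → p0)) ∨ p0)
  [∨I₂]  ⊢ (p1 ∨ (p0 → p0))
    [→I]  ⊢ (p0 → p0)
      [Ax] p0 ⊢ p0

Result: YES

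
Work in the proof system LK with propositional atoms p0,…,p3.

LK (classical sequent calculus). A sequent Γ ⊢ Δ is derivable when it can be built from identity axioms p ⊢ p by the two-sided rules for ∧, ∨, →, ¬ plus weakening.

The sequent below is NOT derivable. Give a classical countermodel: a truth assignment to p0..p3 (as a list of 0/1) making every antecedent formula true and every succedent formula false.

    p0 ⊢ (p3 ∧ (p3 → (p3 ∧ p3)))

Enumerate valuations to refute Γ ⊢ Δ:
  v=0000: Γ:[p0=F] Δ:[(p3 ∧ (p3 → (p3 ∧ p3)))=F] refutes=False
  v=0001: Γ:[p0=F] Δ:[(p3 ∧ (p3 → (p3 ∧ p3)))=T] refutes=False
  v=0010: Γ:[p0=F] Δ:[(p3 ∧ (p3 → (p3 ∧ p3)))=F] refutes=False
  v=0011: Γ:[p0=F] Δ:[(p3 ∧ (p3 → (p3 ∧ p3)))=T] refutes=False
  v=0100: Γ:[p0=F] Δ:[(p3 ∧ (p3 → (p3 ∧ p3)))=F] refutes=False
  v=0101: Γ:[p0=F] Δ:[(p3 ∧ (p3 → (p3 ∧ p3)))=T] refutes=False
  v=0110: Γ:[p0=F] Δ:[(p3 ∧ (p3 → (p3 ∧ p3)))=F] refutes=False
  v=0111: Γ:[p0=F] Δ:[(p3 ∧ (p3 → (p3 ∧ p3)))=T] refutes=False
  v=1000: Γ:[p0=T] Δ:[(p3 ∧ (p3 → (p3 ∧ p3)))=F] refutes=True  ← countermodel

Result: [1, 0, 0, 0]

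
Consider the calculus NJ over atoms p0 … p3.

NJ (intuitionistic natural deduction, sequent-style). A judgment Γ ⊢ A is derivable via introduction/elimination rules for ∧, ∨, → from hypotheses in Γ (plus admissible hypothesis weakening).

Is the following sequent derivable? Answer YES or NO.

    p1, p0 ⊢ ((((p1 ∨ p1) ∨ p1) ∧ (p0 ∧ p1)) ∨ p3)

Derivation trace:
[∨I₁] p1, p0 ⊢ ((((p1 ∨ p1) ∨ p1) ∧ (p0 ∧ p1)) ∨ p3)
  [∧I] p1, p0 ⊢ (((p1 ∨ p1) ∨ p1) ∧ (p0 ∧ p1))
    [∨I₁] p1 ⊢ ((p1 ∨ p1) ∨ p1)
      [∨I₁] p1 ⊢ (p1 ∨ p1)
        [Ax] p1 ⊢ p1
    [∧I] p1, p0 ⊢ (p0 ∧ p1)
      [Ax] p0 ⊢ p0
      [Ax] p1 ⊢ p1

Result: YES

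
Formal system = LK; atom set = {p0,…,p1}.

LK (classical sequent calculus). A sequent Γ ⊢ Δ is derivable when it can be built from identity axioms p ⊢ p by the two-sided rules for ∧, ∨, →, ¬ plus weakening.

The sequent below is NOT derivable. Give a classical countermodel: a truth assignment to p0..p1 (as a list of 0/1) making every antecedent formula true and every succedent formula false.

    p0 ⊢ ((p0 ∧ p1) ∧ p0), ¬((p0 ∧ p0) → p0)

Search for a countermodel by truth-table:
  v=00: Γ:[p0=F] Δ:[((p0 ∧ p1) ∧ p0)=F, ¬((p0 ∧ p0) → p0)=F] refutes=False
  v=01: Γ:[p0=F] Δ:[((p0 ∧ p1) ∧ p0)=F, ¬((p0 ∧ p0) → p0)=F] refutes=False
  v=10: Γ:[p0=T] Δ:[((p0 ∧ p1) ∧ p0)=F, ¬((p0 ∧ p0) → p0)=F] refutes=True  ← countermodel

Result: [1, 0]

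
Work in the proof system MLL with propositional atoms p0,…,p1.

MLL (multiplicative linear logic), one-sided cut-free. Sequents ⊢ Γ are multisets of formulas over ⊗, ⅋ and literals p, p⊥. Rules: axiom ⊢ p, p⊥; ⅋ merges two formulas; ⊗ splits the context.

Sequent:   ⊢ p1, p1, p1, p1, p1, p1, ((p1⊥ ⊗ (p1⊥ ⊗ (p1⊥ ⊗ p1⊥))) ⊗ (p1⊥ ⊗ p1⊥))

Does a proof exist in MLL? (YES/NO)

Derivation trace:
[⊗]  ⊢ p1, p1, p1, p1, p1, p1, ((p1⊥ ⊗ (p1⊥ ⊗ (p1⊥ ⊗ p1⊥))) ⊗ (p1⊥ ⊗ p1⊥))
  [⊗]  ⊢ p1, p1, p1, p1, (p1⊥ ⊗ (p1⊥ ⊗ (p1⊥ ⊗ p1⊥)))
    [Ax]  ⊢ p1, p1⊥
    [⊗]  ⊢ p1, p1, p1, (p1⊥ ⊗ (p1⊥ ⊗ p1⊥))
      [Ax]  ⊢ p1, p1⊥
      [⊗]  ⊢ p1, p1, (p1⊥ ⊗ p1⊥)
        [Ax]  ⊢ p1, p1⊥
        [Ax]  ⊢ p1, p1⊥
  [⊗]  ⊢ p1, p1, (p1⊥ ⊗ p1⊥)
    [Ax]  ⊢ p1, p1⊥
    [Ax]  ⊢ p1, p1⊥

Result: YES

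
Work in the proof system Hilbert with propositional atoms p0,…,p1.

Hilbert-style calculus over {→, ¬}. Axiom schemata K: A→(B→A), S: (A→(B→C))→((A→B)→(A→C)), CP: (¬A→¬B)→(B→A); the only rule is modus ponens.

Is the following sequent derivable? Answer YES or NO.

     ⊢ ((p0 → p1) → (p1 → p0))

Enumerate valuations to refute Γ ⊢ Δ:
  v=00: Γ:[] Δ:[((p0 → p1) → (p1 → p0))=T] refutes=False
  v=01: Γ:[] Δ:[((p0 → p1) → (p1 → p0))=F] refutes=True  ← countermodel

Result: NO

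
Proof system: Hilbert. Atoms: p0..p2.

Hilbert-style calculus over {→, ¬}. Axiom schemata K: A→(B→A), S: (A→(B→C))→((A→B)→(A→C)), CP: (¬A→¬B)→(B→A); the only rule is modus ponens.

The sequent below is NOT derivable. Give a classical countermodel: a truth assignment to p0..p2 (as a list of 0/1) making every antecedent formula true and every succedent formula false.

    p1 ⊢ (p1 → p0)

Truth-table refutation:
  v=000: Γ:[p1=F] Δ:[(p1 → p0)=T] refutes=False
  v=001: Γ:[p1=F] Δ:[(p1 → p0)=T] refutes=False
  v=010: Γ:[p1=T] Δ:[(p1 → p0)=F] refutes=True  ← countermodel

Result: [0, 1, 0]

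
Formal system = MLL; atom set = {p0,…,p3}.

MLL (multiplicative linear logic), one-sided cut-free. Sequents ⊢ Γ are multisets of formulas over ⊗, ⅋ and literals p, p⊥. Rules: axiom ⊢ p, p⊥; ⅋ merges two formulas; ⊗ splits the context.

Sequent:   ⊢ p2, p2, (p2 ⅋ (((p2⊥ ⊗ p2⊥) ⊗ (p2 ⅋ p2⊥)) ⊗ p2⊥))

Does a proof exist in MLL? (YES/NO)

Derivation (root first):
[⅋]  ⊢ p2, p2, (p2 ⅋ (((p2⊥ ⊗ p2⊥) ⊗ (p2 ⅋ p2⊥)) ⊗ p2⊥))
  [⊗]  ⊢ p2, p2, p2, (((p2⊥ ⊗ p2⊥) ⊗ (p2 ⅋ p2⊥)) ⊗ p2⊥)
    [⊗]  ⊢ p2, p2, ((p2⊥ ⊗ p2⊥) ⊗ (p2 ⅋ p2⊥))
      [⊗]  ⊢ p2, p2, (p2⊥ ⊗ p2⊥)
        [Ax]  ⊢ p2, p2⊥
        [Ax]  ⊢ p2, p2⊥
      [⅋]  ⊢ (p2 ⅋ p2⊥)
        [Ax]  ⊢ p2, p2⊥
    [Ax]  ⊢ p2, p2⊥

Result: YES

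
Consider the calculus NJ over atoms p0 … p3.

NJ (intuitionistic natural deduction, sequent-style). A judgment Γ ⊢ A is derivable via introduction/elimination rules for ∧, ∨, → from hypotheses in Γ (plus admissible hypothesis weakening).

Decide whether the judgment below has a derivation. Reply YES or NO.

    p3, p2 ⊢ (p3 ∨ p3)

Derivation (root first):
[Wk] p3, p2 ⊢ (p3 ∨ p3)
  [∨I₁] p3 ⊢ (p3 ∨ p3)
    [Ax] p3 ⊢ p3

Result: YES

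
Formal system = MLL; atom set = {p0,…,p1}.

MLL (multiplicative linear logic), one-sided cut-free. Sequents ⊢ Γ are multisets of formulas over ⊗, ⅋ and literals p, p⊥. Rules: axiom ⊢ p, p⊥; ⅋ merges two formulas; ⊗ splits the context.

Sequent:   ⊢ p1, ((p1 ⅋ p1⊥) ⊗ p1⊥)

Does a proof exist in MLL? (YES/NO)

Derivation (root first):
[⊗]  ⊢ p1, ((p1 ⅋ p1⊥) ⊗ p1⊥)
  [⅋]  ⊢ (p1 ⅋ p1⊥)
    [Ax]  ⊢ p1, p1⊥
  [Ax]  ⊢ p1, p1⊥

Result: YES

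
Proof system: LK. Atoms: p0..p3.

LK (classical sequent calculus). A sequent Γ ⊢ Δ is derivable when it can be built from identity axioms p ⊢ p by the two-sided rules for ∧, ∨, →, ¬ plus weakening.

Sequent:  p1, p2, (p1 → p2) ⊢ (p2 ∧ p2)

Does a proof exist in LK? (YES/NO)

Proof tree:
[∧R] p1, p2, (p1 → p2) ⊢ (p2 ∧ p2)
  [Ax] p2 ⊢ p2
  [→L] p1, (p1 → p2) ⊢ p2
    [Ax] p1 ⊢ p1
    [Ax] p2 ⊢ p2

Result: YES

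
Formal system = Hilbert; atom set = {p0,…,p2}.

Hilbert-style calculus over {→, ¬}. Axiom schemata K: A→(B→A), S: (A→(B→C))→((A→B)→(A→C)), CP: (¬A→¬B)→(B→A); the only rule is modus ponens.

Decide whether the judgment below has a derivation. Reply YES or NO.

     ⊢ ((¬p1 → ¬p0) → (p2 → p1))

Truth-table refutation:
  v=000: Γ:[] Δ:[((¬p1 → ¬p0) → (p2 → p1))=T] refutes=False
  v=001: Γ:[] Δ:[((¬p1 → ¬p0) → (p2 → p1))=F] refutes=True  ← countermodel

Result: NO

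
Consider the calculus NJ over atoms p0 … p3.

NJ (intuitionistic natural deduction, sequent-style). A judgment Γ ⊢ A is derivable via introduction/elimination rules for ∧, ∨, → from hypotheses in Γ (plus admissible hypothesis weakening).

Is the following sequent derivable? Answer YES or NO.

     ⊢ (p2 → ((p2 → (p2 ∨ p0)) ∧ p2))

Derivation trace:
[→I]  ⊢ (p2 → ((p2 → (p2 ∨ p0)) ∧ p2))
  [∧I] p2 ⊢ ((p2 → (p2 ∨ p0)) ∧ p2)
    [→I]  ⊢ (p2 → (p2 ∨ p0))
      [∨I₁] p2 ⊢ (p2 ∨ p0)
        [Ax] p2 ⊢ p2
    [Ax] p2 ⊢ p2

Result: YES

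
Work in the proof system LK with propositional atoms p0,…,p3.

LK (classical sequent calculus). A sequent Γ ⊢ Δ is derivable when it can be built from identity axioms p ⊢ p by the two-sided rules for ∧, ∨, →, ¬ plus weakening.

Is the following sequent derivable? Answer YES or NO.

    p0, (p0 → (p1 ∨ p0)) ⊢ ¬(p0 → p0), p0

Derivation (root first):
[→L] p0, (p0 → (p1 ∨ p0)) ⊢ ¬(p0 → p0), p0
  [Ax] p0 ⊢ p0
  [∨L] p0, (p1 ∨ p0) ⊢ ¬(p0 → p0), p0
    [WL] p0, p1 ⊢ p0
      [Ax] p0 ⊢ p0
    [¬R] p0 ⊢ p0, ¬(p0 → p0)
      [→L] p0, (p0 → p0) ⊢ p0
        [Ax] p0 ⊢ p0
        [Ax] p0 ⊢ p0

Result: YES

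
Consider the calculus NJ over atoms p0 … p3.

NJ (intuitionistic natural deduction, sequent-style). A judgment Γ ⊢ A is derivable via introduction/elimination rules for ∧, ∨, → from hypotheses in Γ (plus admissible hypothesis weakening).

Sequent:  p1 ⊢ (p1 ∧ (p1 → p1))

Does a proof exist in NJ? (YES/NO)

Derivation trace:
[∧I] p1 ⊢ (p1 ∧ (p1 → p1))
  [Ax] p1 ⊢ p1
  [→I]  ⊢ (p1 → p1)
    [Ax] p1 ⊢ p1

Result: YES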